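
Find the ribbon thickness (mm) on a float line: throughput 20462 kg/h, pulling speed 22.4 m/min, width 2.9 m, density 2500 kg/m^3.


Ribbon cross-section from mass balance:
  Volume rate = throughput / density = 20462 / 2500 = 8.1848 m^3/h
  thickness = volume rate / (speed * 60 * width), i.e.
  thickness = throughput / (60 * speed * width * density) * 1000
  thickness = 20462 / (60 * 22.4 * 2.9 * 2500) * 1000 = 2.1 mm

2.1 mm


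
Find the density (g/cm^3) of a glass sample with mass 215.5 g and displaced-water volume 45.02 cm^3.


Use the definition of density:
  rho = mass / volume
  rho = 215.5 / 45.02 = 4.787 g/cm^3

4.787 g/cm^3


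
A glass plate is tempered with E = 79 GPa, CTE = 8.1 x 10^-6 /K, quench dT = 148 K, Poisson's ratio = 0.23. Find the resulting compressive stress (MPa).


Tempering stress: sigma = E * alpha * dT / (1 - nu)
  E (MPa) = 79 * 1000 = 79000
  Numerator = 79000 * (8.1 x 10^-6) * 148 = 94.7052
  Denominator = 1 - 0.23 = 0.77
  sigma = 94.7052 / 0.77 = 123.0 MPa

123.0 MPa


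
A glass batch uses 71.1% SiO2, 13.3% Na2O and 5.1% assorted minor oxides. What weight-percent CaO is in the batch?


Pieces sum to 100%:
  CaO = 100 - (SiO2 + Na2O + others)
  CaO = 100 - (71.1 + 13.3 + 5.1) = 10.5%

10.5%


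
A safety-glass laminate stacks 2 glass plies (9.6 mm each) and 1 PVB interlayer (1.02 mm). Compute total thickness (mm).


Total thickness = glass contribution + PVB contribution
  Glass: 2 * 9.6 = 19.2 mm
  PVB: 1 * 1.02 = 1.02 mm
  Total = 19.2 + 1.02 = 20.22 mm

20.22 mm


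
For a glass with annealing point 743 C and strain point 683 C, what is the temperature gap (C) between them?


Gap = T_anneal - T_strain:
  gap = 743 - 683 = 60 C

60 C


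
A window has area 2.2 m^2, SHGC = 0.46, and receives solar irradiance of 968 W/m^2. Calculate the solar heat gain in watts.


Solar heat gain: Q = Area * SHGC * Irradiance
  Q = 2.2 * 0.46 * 968 = 979.6 W

979.6 W


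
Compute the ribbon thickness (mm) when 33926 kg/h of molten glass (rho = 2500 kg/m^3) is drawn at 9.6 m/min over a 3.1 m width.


Ribbon cross-section from mass balance:
  Volume rate = throughput / density = 33926 / 2500 = 13.5704 m^3/h
  thickness = volume rate / (speed * 60 * width), i.e.
  thickness = throughput / (60 * speed * width * density) * 1000
  thickness = 33926 / (60 * 9.6 * 3.1 * 2500) * 1000 = 7.6 mm

7.6 mm


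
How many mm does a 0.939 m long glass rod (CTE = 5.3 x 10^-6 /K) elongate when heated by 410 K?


Thermal expansion formula: dL = alpha * L0 * dT
  dL = (5.3 x 10^-6) * 0.939 * 410 = 0.00204045 m
Convert to mm: 0.00204045 * 1000 = 2.0404 mm

2.0404 mm


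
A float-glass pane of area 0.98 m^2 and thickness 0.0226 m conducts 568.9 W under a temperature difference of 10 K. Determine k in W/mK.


Fourier's law rearranged: k = Q * t / (A * dT)
  Numerator = 568.9 * 0.0226 = 12.85714
  Denominator = 0.98 * 10 = 9.8
  k = 12.85714 / 9.8 = 1.312 W/mK

1.312 W/mK


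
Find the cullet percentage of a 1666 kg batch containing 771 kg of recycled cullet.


Cullet ratio = (cullet mass / total batch mass) * 100
  Ratio = 771 / 1666 * 100 = 46.28%

46.28%


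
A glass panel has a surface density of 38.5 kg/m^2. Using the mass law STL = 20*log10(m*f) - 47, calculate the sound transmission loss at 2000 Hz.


Mass law: STL = 20 * log10(m * f) - 47
  m * f = 38.5 * 2000 = 77000
  log10(77000) = 4.88649
  STL = 20 * 4.88649 - 47 = 97.7298 - 47 = 50.7 dB

50.7 dB


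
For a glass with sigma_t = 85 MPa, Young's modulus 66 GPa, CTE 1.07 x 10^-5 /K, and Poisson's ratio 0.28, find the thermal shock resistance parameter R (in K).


Thermal shock resistance: R = sigma * (1 - nu) / (E * alpha)
  Numerator = 85 * (1 - 0.28) = 61.2
  Denominator = 66 * 1000 * (1.07 x 10^-5) = 0.7062
  R = 61.2 / 0.7062 = 86.7 K

86.7 K


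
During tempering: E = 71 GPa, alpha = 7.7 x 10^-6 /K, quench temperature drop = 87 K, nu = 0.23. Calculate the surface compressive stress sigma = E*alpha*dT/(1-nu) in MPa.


Tempering stress: sigma = E * alpha * dT / (1 - nu)
  E (MPa) = 71 * 1000 = 71000
  Numerator = 71000 * (7.7 x 10^-6) * 87 = 47.5629
  Denominator = 1 - 0.23 = 0.77
  sigma = 47.5629 / 0.77 = 61.8 MPa

61.8 MPa


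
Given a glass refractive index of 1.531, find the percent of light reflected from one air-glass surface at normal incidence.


Fresnel reflectance at normal incidence:
  R = ((n - 1)/(n + 1))^2
  (n - 1)/(n + 1) = (1.531 - 1)/(1.531 + 1) = 0.209798
  R = 0.209798^2 = 0.0440152
  R(%) = 0.0440152 * 100 = 4.402%

4.402%


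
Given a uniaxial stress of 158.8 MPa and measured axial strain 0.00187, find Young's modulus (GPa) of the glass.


Young's modulus: E = stress / strain
  E = 158.8 MPa / 0.00187 = 84919.79 MPa
Convert to GPa: 84919.79 / 1000 = 84.92 GPa

84.92 GPa


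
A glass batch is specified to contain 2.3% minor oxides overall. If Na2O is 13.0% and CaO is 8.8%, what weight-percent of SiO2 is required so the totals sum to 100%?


Known pieces sum to 100%:
  SiO2 = 100 - (others + Na2O + CaO)
  SiO2 = 100 - (2.3 + 13.0 + 8.8) = 75.9%

75.9%


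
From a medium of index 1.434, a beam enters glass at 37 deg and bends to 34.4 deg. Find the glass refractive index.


Apply Snell's law: n1 * sin(theta1) = n2 * sin(theta2)
  n2 = n1 * sin(theta1) / sin(theta2)
  sin(37) = 0.601815
  sin(34.4) = 0.564967
  n2 = 1.434 * 0.601815 / 0.564967 = 1.5275

1.5275


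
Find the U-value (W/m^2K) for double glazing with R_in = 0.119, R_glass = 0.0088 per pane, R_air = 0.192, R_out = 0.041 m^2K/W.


Total thermal resistance (series):
  R_total = R_in + R_glass + R_air + R_glass + R_out
  R_total = 0.119 + 0.0088 + 0.192 + 0.0088 + 0.041 = 0.3696 m^2K/W
U-value = 1 / R_total = 1 / 0.3696 = 2.706 W/m^2K

2.706 W/m^2K


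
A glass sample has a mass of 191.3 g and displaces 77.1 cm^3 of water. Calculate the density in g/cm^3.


Use the definition of density:
  rho = mass / volume
  rho = 191.3 / 77.1 = 2.481 g/cm^3

2.481 g/cm^3


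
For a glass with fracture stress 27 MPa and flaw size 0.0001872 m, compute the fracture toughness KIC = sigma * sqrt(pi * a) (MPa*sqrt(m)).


Fracture toughness: KIC = sigma * sqrt(pi * a)
  pi * a = pi * 0.0001872 = 0.000588106
  sqrt(pi * a) = 0.024251
  KIC = 27 * 0.024251 = 0.655 MPa*sqrt(m)

0.655 MPa*sqrt(m)


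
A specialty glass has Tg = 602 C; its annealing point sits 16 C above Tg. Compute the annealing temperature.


The annealing temperature is Tg plus the offset:
  T_anneal = 602 + 16 = 618 C

618 C


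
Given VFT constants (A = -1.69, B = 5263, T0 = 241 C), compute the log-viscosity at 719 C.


VFT equation: log(eta) = A + B / (T - T0)
  T - T0 = 719 - 241 = 478
  B / (T - T0) = 5263 / 478 = 11.01
  log(eta) = -1.69 + 11.01 = 9.32

9.32


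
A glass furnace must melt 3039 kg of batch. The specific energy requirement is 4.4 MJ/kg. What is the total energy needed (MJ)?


Total energy = mass * specific energy
  E = 3039 * 4.4 = 13371.6 MJ

13371.6 MJ


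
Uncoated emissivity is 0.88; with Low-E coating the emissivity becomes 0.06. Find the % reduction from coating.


Percentage reduction = (1 - coated/uncoated) * 100
  Ratio = 0.06 / 0.88 = 0.0682
  Reduction = (1 - 0.0682) * 100 = 93.2%

93.2%


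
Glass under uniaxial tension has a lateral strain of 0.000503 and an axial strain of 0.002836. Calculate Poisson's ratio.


Poisson's ratio: nu = lateral strain / axial strain
  nu = 0.000503 / 0.002836 = 0.1774

0.1774


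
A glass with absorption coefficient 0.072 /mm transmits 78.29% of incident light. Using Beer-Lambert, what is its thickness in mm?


Rearrange T = exp(-alpha * thickness):
  thickness = -ln(T) / alpha
  T = 78.29/100 = 0.7829
  ln(T) = -0.24475
  -ln(T) = 0.24475
  thickness = 0.24475 / 0.072 = 3.4 mm

3.4 mm


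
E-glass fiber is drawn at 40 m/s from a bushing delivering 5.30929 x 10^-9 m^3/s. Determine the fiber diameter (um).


Cross-sectional area from continuity:
  A = Q / v = 5.30929 x 10^-9 / 40 = 1.327323 x 10^-10 m^2
Diameter from circular cross-section:
  d = sqrt(4A / pi) * 10^6 (m -> um)
  d = sqrt(4 * 1.327323 x 10^-10 / pi) * 10^6 = 13.0 um

13.0 um


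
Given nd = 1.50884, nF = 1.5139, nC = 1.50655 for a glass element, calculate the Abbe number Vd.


Abbe number formula: Vd = (nd - 1) / (nF - nC)
  nd - 1 = 1.50884 - 1 = 0.50884
  nF - nC = 1.5139 - 1.50655 = 0.00735
  Vd = 0.50884 / 0.00735 = 69.23

69.23


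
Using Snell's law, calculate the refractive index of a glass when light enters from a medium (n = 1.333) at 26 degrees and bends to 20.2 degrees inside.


Apply Snell's law: n1 * sin(theta1) = n2 * sin(theta2)
  n2 = n1 * sin(theta1) / sin(theta2)
  sin(26) = 0.438371
  sin(20.2) = 0.345298
  n2 = 1.333 * 0.438371 / 0.345298 = 1.6923

1.6923


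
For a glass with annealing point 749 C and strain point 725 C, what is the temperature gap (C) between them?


Gap = T_anneal - T_strain:
  gap = 749 - 725 = 24 C

24 C


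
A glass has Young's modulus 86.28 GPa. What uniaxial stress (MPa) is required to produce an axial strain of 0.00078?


Rearrange E = sigma / epsilon:
  sigma = E * epsilon
  E (MPa) = 86.28 * 1000 = 86280
  sigma = 86280 * 0.00078 = 67.3 MPa

67.3 MPa


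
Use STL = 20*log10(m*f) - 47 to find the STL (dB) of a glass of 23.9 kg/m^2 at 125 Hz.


Mass law: STL = 20 * log10(m * f) - 47
  m * f = 23.9 * 125 = 2987.5
  log10(2987.5) = 3.47531
  STL = 20 * 3.47531 - 47 = 69.5062 - 47 = 22.5 dB

22.5 dB


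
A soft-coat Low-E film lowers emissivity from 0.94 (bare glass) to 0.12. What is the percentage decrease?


Percentage reduction = (1 - coated/uncoated) * 100
  Ratio = 0.12 / 0.94 = 0.1277
  Reduction = (1 - 0.1277) * 100 = 87.2%

87.2%


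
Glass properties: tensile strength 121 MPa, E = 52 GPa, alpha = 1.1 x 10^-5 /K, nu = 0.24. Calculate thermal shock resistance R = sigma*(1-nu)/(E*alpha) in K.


Thermal shock resistance: R = sigma * (1 - nu) / (E * alpha)
  Numerator = 121 * (1 - 0.24) = 91.96
  Denominator = 52 * 1000 * (1.1 x 10^-5) = 0.572
  R = 91.96 / 0.572 = 160.8 K

160.8 K


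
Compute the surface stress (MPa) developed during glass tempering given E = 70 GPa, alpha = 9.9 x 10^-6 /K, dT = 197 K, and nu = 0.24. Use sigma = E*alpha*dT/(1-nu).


Tempering stress: sigma = E * alpha * dT / (1 - nu)
  E (MPa) = 70 * 1000 = 70000
  Numerator = 70000 * (9.9 x 10^-6) * 197 = 136.521
  Denominator = 1 - 0.24 = 0.76
  sigma = 136.521 / 0.76 = 179.6 MPa

179.6 MPa


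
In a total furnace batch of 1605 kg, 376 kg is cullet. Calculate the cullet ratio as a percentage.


Cullet ratio = (cullet mass / total batch mass) * 100
  Ratio = 376 / 1605 * 100 = 23.43%

23.43%


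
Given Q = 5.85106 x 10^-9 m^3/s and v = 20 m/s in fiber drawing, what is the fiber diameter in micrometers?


Cross-sectional area from continuity:
  A = Q / v = 5.85106 x 10^-9 / 20 = 2.92553 x 10^-10 m^2
Diameter from circular cross-section:
  d = sqrt(4A / pi) * 10^6 (m -> um)
  d = sqrt(4 * 2.92553 x 10^-10 / pi) * 10^6 = 19.3 um

19.3 um


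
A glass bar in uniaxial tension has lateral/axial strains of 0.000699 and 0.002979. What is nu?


Poisson's ratio: nu = lateral strain / axial strain
  nu = 0.000699 / 0.002979 = 0.2346

0.2346


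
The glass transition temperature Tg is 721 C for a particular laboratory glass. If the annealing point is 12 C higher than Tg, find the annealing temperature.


The annealing temperature is Tg plus the offset:
  T_anneal = 721 + 12 = 733 C

733 C


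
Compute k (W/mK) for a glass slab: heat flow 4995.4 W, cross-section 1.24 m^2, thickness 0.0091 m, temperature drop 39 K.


Fourier's law rearranged: k = Q * t / (A * dT)
  Numerator = 4995.4 * 0.0091 = 45.45814
  Denominator = 1.24 * 39 = 48.36
  k = 45.45814 / 48.36 = 0.94 W/mK

0.94 W/mK


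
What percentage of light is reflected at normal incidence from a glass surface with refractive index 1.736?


Fresnel reflectance at normal incidence:
  R = ((n - 1)/(n + 1))^2
  (n - 1)/(n + 1) = (1.736 - 1)/(1.736 + 1) = 0.269006
  R = 0.269006^2 = 0.0723642
  R(%) = 0.0723642 * 100 = 7.236%

7.236%


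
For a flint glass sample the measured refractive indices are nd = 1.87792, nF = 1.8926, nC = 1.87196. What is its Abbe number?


Abbe number formula: Vd = (nd - 1) / (nF - nC)
  nd - 1 = 1.87792 - 1 = 0.87792
  nF - nC = 1.8926 - 1.87196 = 0.02064
  Vd = 0.87792 / 0.02064 = 42.53

42.53


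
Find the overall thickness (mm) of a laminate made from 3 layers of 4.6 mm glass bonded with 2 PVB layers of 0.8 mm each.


Total thickness = glass contribution + PVB contribution
  Glass: 3 * 4.6 = 13.8 mm
  PVB: 2 * 0.8 = 1.6 mm
  Total = 13.8 + 1.6 = 15.4 mm

15.4 mm


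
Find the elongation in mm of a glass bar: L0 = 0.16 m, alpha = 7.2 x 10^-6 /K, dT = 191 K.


Thermal expansion formula: dL = alpha * L0 * dT
  dL = (7.2 x 10^-6) * 0.16 * 191 = 0.00022003 m
Convert to mm: 0.00022003 * 1000 = 0.22 mm

0.22 mm


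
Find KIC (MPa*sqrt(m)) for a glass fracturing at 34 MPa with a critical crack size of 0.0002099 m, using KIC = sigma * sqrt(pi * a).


Fracture toughness: KIC = sigma * sqrt(pi * a)
  pi * a = pi * 0.0002099 = 0.00065942
  sqrt(pi * a) = 0.025679
  KIC = 34 * 0.025679 = 0.873 MPa*sqrt(m)

0.873 MPa*sqrt(m)


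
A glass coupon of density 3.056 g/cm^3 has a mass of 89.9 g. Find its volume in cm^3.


Rearrange rho = m / V:
  V = m / rho
  V = 89.9 / 3.056 = 29.418 cm^3

29.418 cm^3


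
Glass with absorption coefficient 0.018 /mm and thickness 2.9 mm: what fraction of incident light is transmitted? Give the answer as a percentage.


Beer-Lambert law: T = exp(-alpha * thickness)
  exponent = -0.018 * 2.9 = -0.0522
  T = exp(-0.0522) = 0.9491
  Percentage = 0.9491 * 100 = 94.91%

94.91%


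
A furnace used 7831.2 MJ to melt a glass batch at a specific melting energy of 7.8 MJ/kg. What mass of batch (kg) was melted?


Rearrange E = m * s for m:
  m = E / s
  m = 7831.2 / 7.8 = 1004.0 kg

1004.0 kg


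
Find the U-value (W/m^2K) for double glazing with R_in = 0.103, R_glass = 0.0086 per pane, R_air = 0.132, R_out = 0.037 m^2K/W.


Total thermal resistance (series):
  R_total = R_in + R_glass + R_air + R_glass + R_out
  R_total = 0.103 + 0.0086 + 0.132 + 0.0086 + 0.037 = 0.2892 m^2K/W
U-value = 1 / R_total = 1 / 0.2892 = 3.458 W/m^2K

3.458 W/m^2K


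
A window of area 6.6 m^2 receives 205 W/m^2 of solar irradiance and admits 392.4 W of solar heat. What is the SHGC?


Rearrange Q = Area * SHGC * Irradiance:
  SHGC = Q / (Area * Irradiance)
  SHGC = 392.4 / (6.6 * 205) = 0.29

0.29


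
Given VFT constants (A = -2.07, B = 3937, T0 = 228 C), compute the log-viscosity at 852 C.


VFT equation: log(eta) = A + B / (T - T0)
  T - T0 = 852 - 228 = 624
  B / (T - T0) = 3937 / 624 = 6.309
  log(eta) = -2.07 + 6.309 = 4.239

4.239


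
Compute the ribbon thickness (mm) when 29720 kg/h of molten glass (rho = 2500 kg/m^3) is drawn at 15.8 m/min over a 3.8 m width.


Ribbon cross-section from mass balance:
  Volume rate = throughput / density = 29720 / 2500 = 11.888 m^3/h
  thickness = volume rate / (speed * 60 * width), i.e.
  thickness = throughput / (60 * speed * width * density) * 1000
  thickness = 29720 / (60 * 15.8 * 3.8 * 2500) * 1000 = 3.3 mm

3.3 mm


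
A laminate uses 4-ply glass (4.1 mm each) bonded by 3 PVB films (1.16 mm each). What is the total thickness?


Total thickness = glass contribution + PVB contribution
  Glass: 4 * 4.1 = 16.4 mm
  PVB: 3 * 1.16 = 3.48 mm
  Total = 16.4 + 3.48 = 19.88 mm

19.88 mm


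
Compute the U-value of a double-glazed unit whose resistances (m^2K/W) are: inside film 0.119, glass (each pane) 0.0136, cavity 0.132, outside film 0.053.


Total thermal resistance (series):
  R_total = R_in + R_glass + R_air + R_glass + R_out
  R_total = 0.119 + 0.0136 + 0.132 + 0.0136 + 0.053 = 0.3312 m^2K/W
U-value = 1 / R_total = 1 / 0.3312 = 3.019 W/m^2K

3.019 W/m^2K


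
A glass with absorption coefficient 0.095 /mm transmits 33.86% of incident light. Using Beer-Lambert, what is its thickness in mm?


Rearrange T = exp(-alpha * thickness):
  thickness = -ln(T) / alpha
  T = 33.86/100 = 0.3386
  ln(T) = -1.08294
  -ln(T) = 1.08294
  thickness = 1.08294 / 0.095 = 11.4 mm

11.4 mm


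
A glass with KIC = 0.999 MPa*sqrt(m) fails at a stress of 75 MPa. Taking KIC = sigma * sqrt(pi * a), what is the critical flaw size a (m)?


Rearrange KIC = sigma * sqrt(pi * a):
  sqrt(pi * a) = KIC / sigma
  sqrt(pi * a) = 0.999 / 75 = 0.01332
  a = (KIC / sigma)^2 / pi
  a = 0.01332^2 / pi = 0.0000565 m

0.0000565 m


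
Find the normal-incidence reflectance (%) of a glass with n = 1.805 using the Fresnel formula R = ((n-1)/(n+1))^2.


Fresnel reflectance at normal incidence:
  R = ((n - 1)/(n + 1))^2
  (n - 1)/(n + 1) = (1.805 - 1)/(1.805 + 1) = 0.286988
  R = 0.286988^2 = 0.0823621
  R(%) = 0.0823621 * 100 = 8.236%

8.236%


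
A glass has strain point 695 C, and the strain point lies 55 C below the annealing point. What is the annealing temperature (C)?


T_anneal = T_strain + gap:
  T_anneal = 695 + 55 = 750 C

750 C


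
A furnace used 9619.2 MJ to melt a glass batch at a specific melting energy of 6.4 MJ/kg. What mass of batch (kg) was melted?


Rearrange E = m * s for m:
  m = E / s
  m = 9619.2 / 6.4 = 1503.0 kg

1503.0 kg


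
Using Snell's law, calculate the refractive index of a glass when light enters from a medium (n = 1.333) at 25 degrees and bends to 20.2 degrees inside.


Apply Snell's law: n1 * sin(theta1) = n2 * sin(theta2)
  n2 = n1 * sin(theta1) / sin(theta2)
  sin(25) = 0.422618
  sin(20.2) = 0.345298
  n2 = 1.333 * 0.422618 / 0.345298 = 1.6315

1.6315


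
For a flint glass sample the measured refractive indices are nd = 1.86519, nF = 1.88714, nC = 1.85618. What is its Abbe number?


Abbe number formula: Vd = (nd - 1) / (nF - nC)
  nd - 1 = 1.86519 - 1 = 0.86519
  nF - nC = 1.88714 - 1.85618 = 0.03096
  Vd = 0.86519 / 0.03096 = 27.95

27.95


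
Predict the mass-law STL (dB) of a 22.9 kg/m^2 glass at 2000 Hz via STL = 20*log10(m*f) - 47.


Mass law: STL = 20 * log10(m * f) - 47
  m * f = 22.9 * 2000 = 45800
  log10(45800) = 4.66087
  STL = 20 * 4.66087 - 47 = 93.2174 - 47 = 46.2 dB

46.2 dB


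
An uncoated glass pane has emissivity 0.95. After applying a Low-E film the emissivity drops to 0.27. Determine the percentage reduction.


Percentage reduction = (1 - coated/uncoated) * 100
  Ratio = 0.27 / 0.95 = 0.2842
  Reduction = (1 - 0.2842) * 100 = 71.6%

71.6%


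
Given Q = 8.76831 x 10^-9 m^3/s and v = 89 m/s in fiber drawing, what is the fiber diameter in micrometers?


Cross-sectional area from continuity:
  A = Q / v = 8.76831 x 10^-9 / 89 = 9.852034 x 10^-11 m^2
Diameter from circular cross-section:
  d = sqrt(4A / pi) * 10^6 (m -> um)
  d = sqrt(4 * 9.852034 x 10^-11 / pi) * 10^6 = 11.2 um

11.2 um


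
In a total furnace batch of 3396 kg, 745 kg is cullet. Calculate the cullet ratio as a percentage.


Cullet ratio = (cullet mass / total batch mass) * 100
  Ratio = 745 / 3396 * 100 = 21.94%

21.94%


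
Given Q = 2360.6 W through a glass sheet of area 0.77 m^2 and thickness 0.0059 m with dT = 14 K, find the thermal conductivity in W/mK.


Fourier's law rearranged: k = Q * t / (A * dT)
  Numerator = 2360.6 * 0.0059 = 13.92754
  Denominator = 0.77 * 14 = 10.78
  k = 13.92754 / 10.78 = 1.292 W/mK

1.292 W/mK


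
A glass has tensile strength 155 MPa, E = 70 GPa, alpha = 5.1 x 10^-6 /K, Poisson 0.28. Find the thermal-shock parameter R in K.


Thermal shock resistance: R = sigma * (1 - nu) / (E * alpha)
  Numerator = 155 * (1 - 0.28) = 111.6
  Denominator = 70 * 1000 * (5.1 x 10^-6) = 0.357
  R = 111.6 / 0.357 = 312.6 K

312.6 K


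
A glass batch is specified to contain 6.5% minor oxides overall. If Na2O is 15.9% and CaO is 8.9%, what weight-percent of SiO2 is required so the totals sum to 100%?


Known pieces sum to 100%:
  SiO2 = 100 - (others + Na2O + CaO)
  SiO2 = 100 - (6.5 + 15.9 + 8.9) = 68.7%

68.7%


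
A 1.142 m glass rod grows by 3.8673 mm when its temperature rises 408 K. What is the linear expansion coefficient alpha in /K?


Rearrange dL = alpha * L0 * dT for alpha:
  alpha = dL / (L0 * dT)
  alpha = (3.8673 / 1000) / (1.142 * 408) = 0.0000083 /K = 8.3 x 10^-6 /K

8.3 x 10^-6 /K


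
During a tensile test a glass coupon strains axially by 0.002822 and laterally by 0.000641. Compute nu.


Poisson's ratio: nu = lateral strain / axial strain
  nu = 0.000641 / 0.002822 = 0.2271

0.2271


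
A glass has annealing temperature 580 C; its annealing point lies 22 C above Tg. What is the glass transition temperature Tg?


Rearrange T_anneal = Tg + offset for Tg:
  Tg = T_anneal - offset = 580 - 22 = 558 C

558 C


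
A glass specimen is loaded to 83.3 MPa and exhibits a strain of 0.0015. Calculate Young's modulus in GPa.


Young's modulus: E = stress / strain
  E = 83.3 MPa / 0.0015 = 55533.33 MPa
Convert to GPa: 55533.33 / 1000 = 55.53 GPa

55.53 GPa


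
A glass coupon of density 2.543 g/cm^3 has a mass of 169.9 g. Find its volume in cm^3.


Rearrange rho = m / V:
  V = m / rho
  V = 169.9 / 2.543 = 66.811 cm^3

66.811 cm^3


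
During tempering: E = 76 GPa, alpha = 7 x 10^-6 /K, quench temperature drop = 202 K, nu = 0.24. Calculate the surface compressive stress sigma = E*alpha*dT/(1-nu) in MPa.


Tempering stress: sigma = E * alpha * dT / (1 - nu)
  E (MPa) = 76 * 1000 = 76000
  Numerator = 76000 * (7 x 10^-6) * 202 = 107.464
  Denominator = 1 - 0.24 = 0.76
  sigma = 107.464 / 0.76 = 141.4 MPa

141.4 MPa


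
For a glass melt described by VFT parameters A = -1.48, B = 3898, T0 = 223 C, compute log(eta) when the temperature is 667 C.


VFT equation: log(eta) = A + B / (T - T0)
  T - T0 = 667 - 223 = 444
  B / (T - T0) = 3898 / 444 = 8.779
  log(eta) = -1.48 + 8.779 = 7.299

7.299


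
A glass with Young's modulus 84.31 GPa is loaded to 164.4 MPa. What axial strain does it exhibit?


Rearrange E = sigma / epsilon:
  epsilon = sigma / E
  E (MPa) = 84.31 * 1000 = 84310
  epsilon = 164.4 / 84310 = 0.00195

0.00195


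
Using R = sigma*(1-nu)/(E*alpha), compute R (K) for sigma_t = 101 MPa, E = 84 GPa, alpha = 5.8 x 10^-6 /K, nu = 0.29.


Thermal shock resistance: R = sigma * (1 - nu) / (E * alpha)
  Numerator = 101 * (1 - 0.29) = 71.71
  Denominator = 84 * 1000 * (5.8 x 10^-6) = 0.4872
  R = 71.71 / 0.4872 = 147.2 K

147.2 K


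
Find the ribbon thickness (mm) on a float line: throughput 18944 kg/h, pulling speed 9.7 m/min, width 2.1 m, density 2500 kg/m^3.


Ribbon cross-section from mass balance:
  Volume rate = throughput / density = 18944 / 2500 = 7.5776 m^3/h
  thickness = volume rate / (speed * 60 * width), i.e.
  thickness = throughput / (60 * speed * width * density) * 1000
  thickness = 18944 / (60 * 9.7 * 2.1 * 2500) * 1000 = 6.2 mm

6.2 mm


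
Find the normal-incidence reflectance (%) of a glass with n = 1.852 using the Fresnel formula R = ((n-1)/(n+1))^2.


Fresnel reflectance at normal incidence:
  R = ((n - 1)/(n + 1))^2
  (n - 1)/(n + 1) = (1.852 - 1)/(1.852 + 1) = 0.298738
  R = 0.298738^2 = 0.0892444
  R(%) = 0.0892444 * 100 = 8.924%

8.924%


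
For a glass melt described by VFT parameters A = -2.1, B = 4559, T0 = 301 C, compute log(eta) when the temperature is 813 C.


VFT equation: log(eta) = A + B / (T - T0)
  T - T0 = 813 - 301 = 512
  B / (T - T0) = 4559 / 512 = 8.904
  log(eta) = -2.1 + 8.904 = 6.804

6.804


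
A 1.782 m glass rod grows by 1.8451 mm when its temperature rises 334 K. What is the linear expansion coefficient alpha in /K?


Rearrange dL = alpha * L0 * dT for alpha:
  alpha = dL / (L0 * dT)
  alpha = (1.8451 / 1000) / (1.782 * 334) = 0.0000031 /K = 3.1 x 10^-6 /K

3.1 x 10^-6 /K


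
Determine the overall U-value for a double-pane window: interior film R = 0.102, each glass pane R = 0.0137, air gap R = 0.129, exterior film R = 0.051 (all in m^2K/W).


Total thermal resistance (series):
  R_total = R_in + R_glass + R_air + R_glass + R_out
  R_total = 0.102 + 0.0137 + 0.129 + 0.0137 + 0.051 = 0.3094 m^2K/W
U-value = 1 / R_total = 1 / 0.3094 = 3.232 W/m^2K

3.232 W/m^2K


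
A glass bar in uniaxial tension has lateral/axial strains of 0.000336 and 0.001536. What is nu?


Poisson's ratio: nu = lateral strain / axial strain
  nu = 0.000336 / 0.001536 = 0.2187

0.2187


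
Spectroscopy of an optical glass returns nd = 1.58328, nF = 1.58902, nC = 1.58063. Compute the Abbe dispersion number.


Abbe number formula: Vd = (nd - 1) / (nF - nC)
  nd - 1 = 1.58328 - 1 = 0.58328
  nF - nC = 1.58902 - 1.58063 = 0.00839
  Vd = 0.58328 / 0.00839 = 69.52

69.52


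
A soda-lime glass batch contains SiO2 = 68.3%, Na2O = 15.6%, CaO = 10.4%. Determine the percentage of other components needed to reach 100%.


Sum the three major oxides:
  SiO2 + Na2O + CaO = 68.3 + 15.6 + 10.4 = 94.3%
Subtract from 100%:
  Others = 100 - 94.3 = 5.7%

5.7%


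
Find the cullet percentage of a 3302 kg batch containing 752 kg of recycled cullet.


Cullet ratio = (cullet mass / total batch mass) * 100
  Ratio = 752 / 3302 * 100 = 22.77%

22.77%


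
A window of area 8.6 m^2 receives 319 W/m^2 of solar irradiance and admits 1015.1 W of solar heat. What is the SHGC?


Rearrange Q = Area * SHGC * Irradiance:
  SHGC = Q / (Area * Irradiance)
  SHGC = 1015.1 / (8.6 * 319) = 0.37

0.37


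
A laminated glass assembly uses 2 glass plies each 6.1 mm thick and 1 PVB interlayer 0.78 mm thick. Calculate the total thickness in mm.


Total thickness = glass contribution + PVB contribution
  Glass: 2 * 6.1 = 12.2 mm
  PVB: 1 * 0.78 = 0.78 mm
  Total = 12.2 + 0.78 = 12.98 mm

12.98 mm


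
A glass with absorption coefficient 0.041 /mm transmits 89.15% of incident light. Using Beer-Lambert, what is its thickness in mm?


Rearrange T = exp(-alpha * thickness):
  thickness = -ln(T) / alpha
  T = 89.15/100 = 0.8915
  ln(T) = -0.11485
  -ln(T) = 0.11485
  thickness = 0.11485 / 0.041 = 2.8 mm

2.8 mm


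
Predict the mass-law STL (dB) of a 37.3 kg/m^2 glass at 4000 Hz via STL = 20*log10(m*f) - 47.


Mass law: STL = 20 * log10(m * f) - 47
  m * f = 37.3 * 4000 = 149200
  log10(149200) = 5.17377
  STL = 20 * 5.17377 - 47 = 103.4754 - 47 = 56.5 dB

56.5 dB


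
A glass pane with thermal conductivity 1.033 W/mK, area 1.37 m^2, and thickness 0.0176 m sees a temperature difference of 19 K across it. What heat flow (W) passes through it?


Fourier's law: Q = k * A * dT / t
  Q = 1.033 * 1.37 * 19 / 0.0176
  Q = 26.88899 / 0.0176 = 1527.8 W

1527.8 W


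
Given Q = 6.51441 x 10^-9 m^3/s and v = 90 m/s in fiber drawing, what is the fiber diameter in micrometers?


Cross-sectional area from continuity:
  A = Q / v = 6.51441 x 10^-9 / 90 = 7.238233 x 10^-11 m^2
Diameter from circular cross-section:
  d = sqrt(4A / pi) * 10^6 (m -> um)
  d = sqrt(4 * 7.238233 x 10^-11 / pi) * 10^6 = 9.6 um

9.6 um


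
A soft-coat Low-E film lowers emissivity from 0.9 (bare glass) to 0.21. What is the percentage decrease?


Percentage reduction = (1 - coated/uncoated) * 100
  Ratio = 0.21 / 0.9 = 0.2333
  Reduction = (1 - 0.2333) * 100 = 76.7%

76.7%


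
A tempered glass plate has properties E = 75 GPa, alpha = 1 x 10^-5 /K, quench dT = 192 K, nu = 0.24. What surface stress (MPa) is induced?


Tempering stress: sigma = E * alpha * dT / (1 - nu)
  E (MPa) = 75 * 1000 = 75000
  Numerator = 75000 * (1 x 10^-5) * 192 = 144.0
  Denominator = 1 - 0.24 = 0.76
  sigma = 144.0 / 0.76 = 189.5 MPa

189.5 MPa


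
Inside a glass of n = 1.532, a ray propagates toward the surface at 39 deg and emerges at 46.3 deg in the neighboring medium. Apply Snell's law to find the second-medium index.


Apply Snell's law: n1 * sin(theta1) = n2 * sin(theta2)
  n2 = n1 * sin(theta1) / sin(theta2)
  sin(39) = 0.62932
  sin(46.3) = 0.722967
  n2 = 1.532 * 0.62932 / 0.722967 = 1.3336

1.3336


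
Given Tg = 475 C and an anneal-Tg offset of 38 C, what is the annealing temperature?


The annealing temperature is Tg plus the offset:
  T_anneal = 475 + 38 = 513 C

513 C


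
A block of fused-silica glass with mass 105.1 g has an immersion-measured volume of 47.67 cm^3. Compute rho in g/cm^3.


Use the definition of density:
  rho = mass / volume
  rho = 105.1 / 47.67 = 2.205 g/cm^3

2.205 g/cm^3


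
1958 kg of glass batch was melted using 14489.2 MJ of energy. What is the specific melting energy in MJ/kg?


Rearrange E = m * s for s:
  s = E / m
  s = 14489.2 / 1958 = 7.4 MJ/kg

7.4 MJ/kg


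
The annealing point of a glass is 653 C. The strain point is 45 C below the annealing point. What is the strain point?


Strain point = annealing point - difference:
  T_strain = 653 - 45 = 608 C

608 C


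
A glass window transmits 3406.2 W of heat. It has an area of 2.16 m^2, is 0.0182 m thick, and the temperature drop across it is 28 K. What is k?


Fourier's law rearranged: k = Q * t / (A * dT)
  Numerator = 3406.2 * 0.0182 = 61.99284
  Denominator = 2.16 * 28 = 60.48
  k = 61.99284 / 60.48 = 1.025 W/mK

1.025 W/mK


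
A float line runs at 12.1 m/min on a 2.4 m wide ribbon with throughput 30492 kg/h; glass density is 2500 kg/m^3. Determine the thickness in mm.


Ribbon cross-section from mass balance:
  Volume rate = throughput / density = 30492 / 2500 = 12.1968 m^3/h
  thickness = volume rate / (speed * 60 * width), i.e.
  thickness = throughput / (60 * speed * width * density) * 1000
  thickness = 30492 / (60 * 12.1 * 2.4 * 2500) * 1000 = 7.0 mm

7.0 mm


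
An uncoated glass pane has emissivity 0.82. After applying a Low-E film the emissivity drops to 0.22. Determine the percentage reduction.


Percentage reduction = (1 - coated/uncoated) * 100
  Ratio = 0.22 / 0.82 = 0.2683
  Reduction = (1 - 0.2683) * 100 = 73.2%

73.2%


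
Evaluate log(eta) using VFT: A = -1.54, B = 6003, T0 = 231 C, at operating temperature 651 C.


VFT equation: log(eta) = A + B / (T - T0)
  T - T0 = 651 - 231 = 420
  B / (T - T0) = 6003 / 420 = 14.293
  log(eta) = -1.54 + 14.293 = 12.753

12.753


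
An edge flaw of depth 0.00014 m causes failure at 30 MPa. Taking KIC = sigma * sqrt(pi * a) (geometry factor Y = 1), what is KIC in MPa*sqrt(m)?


Fracture toughness: KIC = sigma * sqrt(pi * a)
  pi * a = pi * 0.00014 = 0.000439823
  sqrt(pi * a) = 0.020972
  KIC = 30 * 0.020972 = 0.629 MPa*sqrt(m)

0.629 MPa*sqrt(m)


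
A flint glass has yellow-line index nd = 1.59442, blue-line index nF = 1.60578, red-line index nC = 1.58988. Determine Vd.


Abbe number formula: Vd = (nd - 1) / (nF - nC)
  nd - 1 = 1.59442 - 1 = 0.59442
  nF - nC = 1.60578 - 1.58988 = 0.0159
  Vd = 0.59442 / 0.0159 = 37.38

37.38


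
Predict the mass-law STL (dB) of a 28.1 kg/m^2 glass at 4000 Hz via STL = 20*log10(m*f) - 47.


Mass law: STL = 20 * log10(m * f) - 47
  m * f = 28.1 * 4000 = 112400
  log10(112400) = 5.05077
  STL = 20 * 5.05077 - 47 = 101.0154 - 47 = 54.0 dB

54.0 dB


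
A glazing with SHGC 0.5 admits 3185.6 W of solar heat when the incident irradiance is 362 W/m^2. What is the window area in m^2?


Rearrange Q = Area * SHGC * Irradiance:
  Area = Q / (SHGC * Irradiance)
  Area = 3185.6 / (0.5 * 362) = 17.6 m^2

17.6 m^2


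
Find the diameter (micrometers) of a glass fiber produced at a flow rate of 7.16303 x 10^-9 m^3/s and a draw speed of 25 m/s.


Cross-sectional area from continuity:
  A = Q / v = 7.16303 x 10^-9 / 25 = 2.865212 x 10^-10 m^2
Diameter from circular cross-section:
  d = sqrt(4A / pi) * 10^6 (m -> um)
  d = sqrt(4 * 2.865212 x 10^-10 / pi) * 10^6 = 19.1 um

19.1 um


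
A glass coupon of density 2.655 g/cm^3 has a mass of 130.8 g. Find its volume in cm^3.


Rearrange rho = m / V:
  V = m / rho
  V = 130.8 / 2.655 = 49.266 cm^3

49.266 cm^3


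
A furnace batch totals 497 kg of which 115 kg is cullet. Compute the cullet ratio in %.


Cullet ratio = (cullet mass / total batch mass) * 100
  Ratio = 115 / 497 * 100 = 23.14%

23.14%


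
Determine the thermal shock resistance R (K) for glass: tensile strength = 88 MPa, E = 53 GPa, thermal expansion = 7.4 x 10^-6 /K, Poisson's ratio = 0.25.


Thermal shock resistance: R = sigma * (1 - nu) / (E * alpha)
  Numerator = 88 * (1 - 0.25) = 66.0
  Denominator = 53 * 1000 * (7.4 x 10^-6) = 0.3922
  R = 66.0 / 0.3922 = 168.3 K

168.3 K


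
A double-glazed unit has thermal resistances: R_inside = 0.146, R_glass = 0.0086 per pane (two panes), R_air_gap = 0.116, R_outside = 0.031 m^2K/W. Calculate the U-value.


Total thermal resistance (series):
  R_total = R_in + R_glass + R_air + R_glass + R_out
  R_total = 0.146 + 0.0086 + 0.116 + 0.0086 + 0.031 = 0.3102 m^2K/W
U-value = 1 / R_total = 1 / 0.3102 = 3.224 W/m^2K

3.224 W/m^2K


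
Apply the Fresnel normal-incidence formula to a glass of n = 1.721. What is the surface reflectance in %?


Fresnel reflectance at normal incidence:
  R = ((n - 1)/(n + 1))^2
  (n - 1)/(n + 1) = (1.721 - 1)/(1.721 + 1) = 0.264976
  R = 0.264976^2 = 0.0702123
  R(%) = 0.0702123 * 100 = 7.021%

7.021%


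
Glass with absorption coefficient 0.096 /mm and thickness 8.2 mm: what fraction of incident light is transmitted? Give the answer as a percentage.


Beer-Lambert law: T = exp(-alpha * thickness)
  exponent = -0.096 * 8.2 = -0.7872
  T = exp(-0.7872) = 0.4551
  Percentage = 0.4551 * 100 = 45.51%

45.51%


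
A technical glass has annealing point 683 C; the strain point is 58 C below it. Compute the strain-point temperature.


Strain point = annealing point - difference:
  T_strain = 683 - 58 = 625 C

625 C


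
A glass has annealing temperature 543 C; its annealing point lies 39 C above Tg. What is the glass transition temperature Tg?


Rearrange T_anneal = Tg + offset for Tg:
  Tg = T_anneal - offset = 543 - 39 = 504 C

504 C


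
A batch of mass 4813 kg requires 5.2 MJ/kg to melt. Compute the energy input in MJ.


Total energy = mass * specific energy
  E = 4813 * 5.2 = 25027.6 MJ

25027.6 MJ


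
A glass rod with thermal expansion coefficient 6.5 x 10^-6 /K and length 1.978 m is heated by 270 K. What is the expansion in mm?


Thermal expansion formula: dL = alpha * L0 * dT
  dL = (6.5 x 10^-6) * 1.978 * 270 = 0.00347139 m
Convert to mm: 0.00347139 * 1000 = 3.4714 mm

3.4714 mm


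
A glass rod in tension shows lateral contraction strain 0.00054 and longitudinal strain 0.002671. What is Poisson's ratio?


Poisson's ratio: nu = lateral strain / axial strain
  nu = 0.00054 / 0.002671 = 0.2022

0.2022


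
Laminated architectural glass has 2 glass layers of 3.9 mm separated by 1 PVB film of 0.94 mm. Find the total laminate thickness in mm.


Total thickness = glass contribution + PVB contribution
  Glass: 2 * 3.9 = 7.8 mm
  PVB: 1 * 0.94 = 0.94 mm
  Total = 7.8 + 0.94 = 8.74 mm

8.74 mm


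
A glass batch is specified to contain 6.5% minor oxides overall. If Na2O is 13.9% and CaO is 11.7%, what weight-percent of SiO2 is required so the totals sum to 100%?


Known pieces sum to 100%:
  SiO2 = 100 - (others + Na2O + CaO)
  SiO2 = 100 - (6.5 + 13.9 + 11.7) = 67.9%

67.9%


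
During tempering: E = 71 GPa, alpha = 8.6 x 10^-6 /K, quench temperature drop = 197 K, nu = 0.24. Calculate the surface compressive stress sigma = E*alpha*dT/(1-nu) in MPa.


Tempering stress: sigma = E * alpha * dT / (1 - nu)
  E (MPa) = 71 * 1000 = 71000
  Numerator = 71000 * (8.6 x 10^-6) * 197 = 120.2882
  Denominator = 1 - 0.24 = 0.76
  sigma = 120.2882 / 0.76 = 158.3 MPa

158.3 MPa


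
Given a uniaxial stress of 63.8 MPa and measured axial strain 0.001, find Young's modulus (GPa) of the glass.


Young's modulus: E = stress / strain
  E = 63.8 MPa / 0.001 = 63800 MPa
Convert to GPa: 63800 / 1000 = 63.8 GPa

63.8 GPa


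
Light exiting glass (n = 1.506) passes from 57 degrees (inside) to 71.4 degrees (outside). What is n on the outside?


Apply Snell's law: n1 * sin(theta1) = n2 * sin(theta2)
  n2 = n1 * sin(theta1) / sin(theta2)
  sin(57) = 0.838671
  sin(71.4) = 0.947768
  n2 = 1.506 * 0.838671 / 0.947768 = 1.3326

1.3326


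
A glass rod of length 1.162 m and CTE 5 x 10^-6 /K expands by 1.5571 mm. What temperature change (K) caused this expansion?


Rearrange dL = alpha * L0 * dT for dT:
  dT = dL / (alpha * L0)
  dL (m) = 1.5571 / 1000 = 0.0015571
  dT = 0.0015571 / ((5 x 10^-6) * 1.162) = 268.0 K

268.0 K


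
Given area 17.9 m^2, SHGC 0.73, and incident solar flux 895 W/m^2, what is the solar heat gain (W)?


Solar heat gain: Q = Area * SHGC * Irradiance
  Q = 17.9 * 0.73 * 895 = 11695 W

11695 W


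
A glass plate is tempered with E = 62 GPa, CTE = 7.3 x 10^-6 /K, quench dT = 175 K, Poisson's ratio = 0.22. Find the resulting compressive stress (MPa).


Tempering stress: sigma = E * alpha * dT / (1 - nu)
  E (MPa) = 62 * 1000 = 62000
  Numerator = 62000 * (7.3 x 10^-6) * 175 = 79.205
  Denominator = 1 - 0.22 = 0.78
  sigma = 79.205 / 0.78 = 101.5 MPa

101.5 MPa


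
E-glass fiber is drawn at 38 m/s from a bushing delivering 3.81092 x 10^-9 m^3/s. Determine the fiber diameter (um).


Cross-sectional area from continuity:
  A = Q / v = 3.81092 x 10^-9 / 38 = 1.002874 x 10^-10 m^2
Diameter from circular cross-section:
  d = sqrt(4A / pi) * 10^6 (m -> um)
  d = sqrt(4 * 1.002874 x 10^-10 / pi) * 10^6 = 11.3 um

11.3 um


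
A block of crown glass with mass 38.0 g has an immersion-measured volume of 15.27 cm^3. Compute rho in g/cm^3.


Use the definition of density:
  rho = mass / volume
  rho = 38.0 / 15.27 = 2.489 g/cm^3

2.489 g/cm^3


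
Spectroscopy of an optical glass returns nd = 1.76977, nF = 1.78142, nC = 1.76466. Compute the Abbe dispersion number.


Abbe number formula: Vd = (nd - 1) / (nF - nC)
  nd - 1 = 1.76977 - 1 = 0.76977
  nF - nC = 1.78142 - 1.76466 = 0.01676
  Vd = 0.76977 / 0.01676 = 45.93

45.93


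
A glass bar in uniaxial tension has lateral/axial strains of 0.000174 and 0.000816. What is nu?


Poisson's ratio: nu = lateral strain / axial strain
  nu = 0.000174 / 0.000816 = 0.2132

0.2132


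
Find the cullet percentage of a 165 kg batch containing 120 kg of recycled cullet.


Cullet ratio = (cullet mass / total batch mass) * 100
  Ratio = 120 / 165 * 100 = 72.73%

72.73%


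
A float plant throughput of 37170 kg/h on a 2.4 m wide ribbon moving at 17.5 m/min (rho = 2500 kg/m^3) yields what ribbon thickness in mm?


Ribbon cross-section from mass balance:
  Volume rate = throughput / density = 37170 / 2500 = 14.868 m^3/h
  thickness = volume rate / (speed * 60 * width), i.e.
  thickness = throughput / (60 * speed * width * density) * 1000
  thickness = 37170 / (60 * 17.5 * 2.4 * 2500) * 1000 = 5.9 mm

5.9 mm


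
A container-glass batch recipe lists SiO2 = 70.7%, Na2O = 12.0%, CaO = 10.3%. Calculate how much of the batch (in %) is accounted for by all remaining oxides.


Sum the three major oxides:
  SiO2 + Na2O + CaO = 70.7 + 12.0 + 10.3 = 93.0%
Subtract from 100%:
  Others = 100 - 93.0 = 7.0%

7.0%


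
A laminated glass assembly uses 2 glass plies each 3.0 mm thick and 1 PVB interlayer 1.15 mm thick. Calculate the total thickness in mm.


Total thickness = glass contribution + PVB contribution
  Glass: 2 * 3.0 = 6.0 mm
  PVB: 1 * 1.15 = 1.15 mm
  Total = 6.0 + 1.15 = 7.15 mm

7.15 mm


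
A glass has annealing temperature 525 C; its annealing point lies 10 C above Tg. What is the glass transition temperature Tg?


Rearrange T_anneal = Tg + offset for Tg:
  Tg = T_anneal - offset = 525 - 10 = 515 C

515 C


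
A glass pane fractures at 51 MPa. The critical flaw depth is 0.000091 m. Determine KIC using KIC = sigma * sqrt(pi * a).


Fracture toughness: KIC = sigma * sqrt(pi * a)
  pi * a = pi * 0.000091 = 0.000285885
  sqrt(pi * a) = 0.016908
  KIC = 51 * 0.016908 = 0.862 MPa*sqrt(m)

0.862 MPa*sqrt(m)


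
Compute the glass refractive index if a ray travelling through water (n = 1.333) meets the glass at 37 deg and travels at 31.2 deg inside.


Apply Snell's law: n1 * sin(theta1) = n2 * sin(theta2)
  n2 = n1 * sin(theta1) / sin(theta2)
  sin(37) = 0.601815
  sin(31.2) = 0.518027
  n2 = 1.333 * 0.601815 / 0.518027 = 1.5486

1.5486
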